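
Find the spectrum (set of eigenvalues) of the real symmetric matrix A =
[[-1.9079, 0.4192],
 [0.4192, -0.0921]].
sigma(A) ≈ {-2, 0}

A is real symmetric, so its spectrum consists of real eigenvalues. Expanding the characteristic polynomial of the displayed matrix gives
  det(λ I - A) = p(λ) = λ^2 + (2)λ + (0).
Solving p(λ) = 0 yields eigenvalues ≈ -2, 0. (A is shown rounded to 4 decimals, so these recover the underlying integer eigenvalues to within that precision.)
Verification: the trace of A = -2 equals the sum of eigenvalues -2, and det(A) ≈ -0.0000 matches the eigenvalue product 0.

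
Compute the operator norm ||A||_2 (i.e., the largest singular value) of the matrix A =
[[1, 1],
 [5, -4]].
||A||_2 = sqrt((43 + sqrt(1525))/2) ≈ 6.4051 (= sqrt(largest eigenvalue of A^T A))

||A||_2 = sigma_max(A) = sqrt(lambda_max(A^T A)). Form the symmetric matrix M = A^T A =
[[26, -19],
 [-19, 17]].
Its characteristic polynomial (trace, determinant of M give the coefficients) is
  p(λ) = det(λ I - M) = λ^2 - 43λ + 81.
For λ^2 - 43λ + 81 the discriminant is 1525. It is nonnegative but not a perfect square, so the roots are real and irrational: λ = (43 ± sqrt(1525))/2 ≈ 41.0256, 1.9744.
So the eigenvalues of A^T A are ≈ 1.9744, 41.0256 (all ≥ 0, as they must be for A^T A). The largest is λ_max = (43 + sqrt(1525))/2 ≈ 41.0256, hence ||A||_2 = sqrt(λ_max) = sqrt((43 + sqrt(1525))/2) ≈ 6.4051.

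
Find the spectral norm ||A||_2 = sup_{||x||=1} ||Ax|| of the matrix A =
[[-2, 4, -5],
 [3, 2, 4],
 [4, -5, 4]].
||A||_2 ≈ 10.3725 (= sqrt(largest eigenvalue of A^T A))

||A||_2 = sigma_max(A) = sqrt(lambda_max(A^T A)). Form the symmetric matrix M = A^T A =
[[29, -22, 38],
 [-22, 45, -32],
 [38, -32, 57]].
Its characteristic polynomial (trace, sum of principal 2x2 minors, determinant of M give the coefficients) is
  p(λ) = det(λ I - M) = λ^3 - 131λ^2 + 2571λ - 5625.
No integer candidate from the rational root theorem (±divisors of 5625) is a root, so the roots are irrational. The cubic discriminant is Δ = 28122008832 > 0, so there are three distinct real roots. p(2) = -999 and p(3) = 936 have opposite signs, so a root lies in (2, 3); Newton's method refines it to λ ≈ 2.5003. p(20) = 1395 and p(21) = -144 have opposite signs, so a root lies in (20, 21); Newton's method refines it to λ ≈ 20.9101. p(107) = -5304 and p(108) = 3771 have opposite signs, so a root lies in (107, 108); Newton's method refines it to λ ≈ 107.5896. Check (Vieta): the three roots sum to 131, matching tr M = 131.
So the eigenvalues of A^T A are ≈ 2.5003, 20.9101, 107.5896 (all ≥ 0, as they must be for A^T A). The largest is λ_max ≈ 107.5896, hence ||A||_2 = sqrt(λ_max) ≈ 10.3725.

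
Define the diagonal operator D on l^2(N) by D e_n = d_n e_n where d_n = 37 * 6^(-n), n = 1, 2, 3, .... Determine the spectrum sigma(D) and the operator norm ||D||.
sigma(D) = {37 * 6^(-n) : n ≥ 1} ∪ {0}; ||D|| = 37/6

A bounded diagonal operator on l^2 with diagonal entries d_n has spectrum equal to the closure of {d_n : n ≥ 1}: every d_n is an eigenvalue (with eigenvector e_n), so {d_n} ⊂ sigma(D); the spectrum is closed, so its closure is too; and for lambda not in the closure, (D - lambda I) has bounded inverse (the diagonal entries 1/(d_n - lambda) are bounded). For our sequence d_n = 37 * 6^(-n), n = 1, 2, 3, ...:
  - {d_n} = {37 * 6^(-n) : n ≥ 1}; the only limit point is 0
  - closure = {37 * 6^(-n) : n ≥ 1} ∪ {0}
For the norm: a diagonal operator has ||D|| = sup_n |d_n|. Here d_n = 37 * 6^(-n) is positive and decreasing, so sup_n |d_n| = d_1 = 37/6. So ||D|| = 37/6.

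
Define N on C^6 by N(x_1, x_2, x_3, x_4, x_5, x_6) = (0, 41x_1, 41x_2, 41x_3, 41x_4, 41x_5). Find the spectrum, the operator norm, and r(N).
sigma(N) = {0}; ||N|| = 41; r(N) = 0. (N is nilpotent with N^6 = 0.)

On C^6, N is a strictly lower-triangular matrix with 41 on the subdiagonal and zeros elsewhere, so its characteristic polynomial is lambda^6 and every eigenvalue is 0: sigma(N) = {0}. For the operator norm, N e_i = 41e_{i+1} for i = 1, ..., 5 and N e_6 = 0, so the singular values of N are 41 (with multiplicity 5) and 0; hence ||N|| = 41. The spectral radius r(N) = max|lambda| = 0. Note ||N|| > r(N) — characteristic of non-normal nilpotent operators. Indeed N^6 = 0.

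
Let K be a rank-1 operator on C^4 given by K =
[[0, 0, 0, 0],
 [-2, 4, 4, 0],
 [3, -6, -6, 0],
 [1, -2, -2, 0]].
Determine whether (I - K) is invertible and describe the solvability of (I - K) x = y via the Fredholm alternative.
(I - K) is invertible (det(I - K) = 3 ≠ 0), so for every y in C^4 the equation (I - K) x = y has a unique solution.

K has rank 1, so it is an outer product K = u v^T: every row of K is a multiple of one row vector. Reading off the entries, u = (0, 2, -3, -1) and v = (-1, 2, 2, 0) (row i of K equals u_i·v^T). A rank-one matrix u v^T satisfies K u = u (v·u) and kills the (3)-dimensional subspace v^⊥, so its characteristic polynomial is lambda^3 (lambda - v·u) with v·u = tr K = -2. Hence the eigenvalues of I - K are 1 (multiplicity 3) and 1 - (-2) = 3, so det(I - K) = 3. (Direct check: I - K =
[[1, 0, 0, 0],
 [2, -3, -4, 0],
 [-3, 6, 7, 0],
 [-1, 2, 2, 1]]
has determinant 3.) The finite-dimensional Fredholm alternative says: either (I - K) is invertible, or ker(I - K) ≠ {0} and then range(I - K) = ker((I - K)^*)^⊥, with dim ker(I - K) = dim ker((I - K)^*). Since det(I - K) ≠ 0, 1 is not an eigenvalue of K and ker(I - K) = {0}, so we are in the first case: for every y there is a unique x = (I - K)^(-1) y. Explicitly, by the Sherman–Morrison formula, (I - u v^T)^(-1) = I + u v^T/(1 - v·u), i.e. (I - K)^(-1) = I + K/(3).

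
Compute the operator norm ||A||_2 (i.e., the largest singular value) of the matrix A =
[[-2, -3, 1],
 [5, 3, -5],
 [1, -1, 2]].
||A||_2 = sqrt((74 + sqrt(4496))/2) ≈ 8.398 (= sqrt(largest eigenvalue of A^T A))

||A||_2 = sigma_max(A) = sqrt(lambda_max(A^T A)). Form the symmetric matrix M = A^T A =
[[30, 20, -25],
 [20, 19, -20],
 [-25, -20, 30]].
Its characteristic polynomial (trace, sum of principal 2x2 minors, determinant of M give the coefficients) is
  p(λ) = det(λ I - M) = λ^3 - 79λ^2 + 615λ - 1225.
By the rational root theorem any rational root is an integer divisor of 1225. Testing λ = 5: p(5) = 125 - 1975 + 3075 - 1225 = 0, so λ = 5 is a root. Dividing out (λ - 5) leaves p(λ) = (λ - 5)(λ^2 - 74λ + 245). For λ^2 - 74λ + 245 the discriminant is 4496. It is nonnegative but not a perfect square, so the roots are real and irrational: λ = (74 ± sqrt(4496))/2 ≈ 70.5261, 3.4739.
So the eigenvalues of A^T A are ≈ 3.4739, 5, 70.5261 (all ≥ 0, as they must be for A^T A). The largest is λ_max = (74 + sqrt(4496))/2 ≈ 70.5261, hence ||A||_2 = sqrt(λ_max) = sqrt((74 + sqrt(4496))/2) ≈ 8.398.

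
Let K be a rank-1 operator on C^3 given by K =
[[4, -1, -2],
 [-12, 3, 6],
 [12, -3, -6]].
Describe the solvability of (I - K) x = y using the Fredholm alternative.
(I - K) is singular (det(I - K) = 0, i.e. 1 ∈ sigma(K)). (I - K) x = y is solvable iff y ⊥ ker((I - K)^*) = span{(4, -1, -2)}, i.e. iff 4y_1 - y_2 - 2y_3 = 0. When solvable, the solutions are x = y + c·(1, -3, 3), c arbitrary (ker(I - K) = span{(1, -3, 3)}, dimension 1).

K has rank 1, so it is an outer product K = u v^T: every row of K is a multiple of one row vector. Reading off the entries, u = (1, -3, 3) and v = (4, -1, -2) (row i of K equals u_i·v^T). A rank-one matrix u v^T satisfies K u = u (v·u) and kills the (2)-dimensional subspace v^⊥, so its characteristic polynomial is lambda^2 (lambda - v·u) with v·u = tr K = 1. Hence the eigenvalues of I - K are 1 (multiplicity 2) and 1 - (1) = 0, so det(I - K) = 0. (Direct check: I - K =
[[-3, 1, 2],
 [12, -2, -6],
 [-12, 3, 7]]
has determinant 0.) So 1 is an eigenvalue of K and (I - K) is not invertible. The finite-dimensional Fredholm alternative says: either (I - K) is invertible, or ker(I - K) ≠ {0} and then range(I - K) = ker((I - K)^*)^⊥, with dim ker(I - K) = dim ker((I - K)^*). We are in the second case, so we need both kernels. Kernel of I - K: (I - K) u = u - u (v·u) = u - u = 0, so ker(I - K) = span{u} = span{(1, -3, 3)} (it is exactly 1-dimensional because rank(I - K) = 2). Kernel of the adjoint: K is real, so (I - K)^* = I - K^T = I - v u^T, and (I - v u^T) v = v - v (u·v) = 0; hence ker((I - K)^*) = span{v} = span{(4, -1, -2)}. Therefore (I - K) x = y is solvable iff <y, v> = 0, i.e. iff 4y_1 - y_2 - 2y_3 = 0. When this holds, K y = u (v·y) = 0, so (I - K) y = y and x = y is a particular solution; the full solution set is the line x = y + c·u = y + c·(1, -3, 3), c ∈ C.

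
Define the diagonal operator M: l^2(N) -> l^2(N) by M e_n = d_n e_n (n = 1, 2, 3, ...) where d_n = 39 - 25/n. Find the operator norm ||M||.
||M|| = 39

For a diagonal operator on l^2 with entries d_n, ||M|| = sup_n |d_n|. Here d_1 = 14, d_2 = 53/2, ..., and d_n = 39 - 25/n increases monotonically toward 39. All terms lie in [14, 39), so |d_n| = d_n and the supremum is the limit 39, which is not attained by any individual d_n. Hence ||M|| = 39.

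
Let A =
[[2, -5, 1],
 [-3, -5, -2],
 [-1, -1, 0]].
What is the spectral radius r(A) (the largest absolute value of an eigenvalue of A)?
r(A) ≈ 7.0252

The eigenvalues of A are the roots of its characteristic polynomial. With M = A (coefficients from the trace, the sum of principal 2x2 minors, and det A):
  p(λ) = det(λ I - M) = λ^3 + 3λ^2 - 26λ + 16.
No integer candidate from the rational root theorem (±divisors of 16) is a root, so the roots are irrational. The cubic discriminant is Δ = 45284 > 0, so there are three distinct real roots. p(-8) = -96 and p(-7) = 2 have opposite signs, so a root lies in (-8, -7); Newton's method refines it to λ ≈ -7.0252. p(0) = 16 and p(1) = -6 have opposite signs, so a root lies in (0, 1); Newton's method refines it to λ ≈ 0.6811. p(3) = -8 and p(4) = 24 have opposite signs, so a root lies in (3, 4); Newton's method refines it to λ ≈ 3.3441. Check (Vieta): the three roots sum to -3, matching tr M = -3.
Thus the eigenvalues (to 4 decimals) are -7.0252 (modulus 7.0252); 0.6811 (modulus 0.6811); 3.3441 (modulus 3.3441). The spectral radius is the largest modulus: r(A) ≈ 7.0252. (Cross-check: r(A) ≤ ||A||_2 ≈ 7.2644; equality holds whenever A is normal, though it can also hold for some non-normal A.)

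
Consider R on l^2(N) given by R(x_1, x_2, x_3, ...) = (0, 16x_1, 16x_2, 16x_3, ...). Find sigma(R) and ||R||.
sigma(R) = closed disk {z in C : |z| ≤ 16}; ||R|| = 16

Note R = 16·U where U is the unit right shift (U x)_k = x_{k-1} (with x_0 := 0); so ||R|| = 16||U|| and sigma(R) = 16·sigma(U). ||R x||^2 = sum_{k≥1} |16x_k|^2 = 256||x||^2, so ||R|| = 16 and sigma(R) ⊂ {|z| ≤ 16}. For any |lambda| < 16, the equation (R - lambda I) x = 0 forces x_1 = 0, then 16x_k = lambda x_{k+1} ⇒ x = 0, so R has no eigenvalues. But (R - lambda I) is not surjective for |lambda| < 16: solving (R - lambda I) x = e_1 would require x_n proportional to (lambda/16)^(-n), which is not in l^2. So every |lambda| < 16 lies in the residual spectrum. The boundary |lambda| = 16 is in the approximate point spectrum (the spectrum is closed). Hence sigma(R) is the closed disk of radius 16.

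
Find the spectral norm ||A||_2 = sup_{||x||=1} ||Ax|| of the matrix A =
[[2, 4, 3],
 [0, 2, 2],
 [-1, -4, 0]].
||A||_2 ≈ 6.9538 (= sqrt(largest eigenvalue of A^T A))

||A||_2 = sigma_max(A) = sqrt(lambda_max(A^T A)). Form the symmetric matrix M = A^T A =
[[5, 12, 6],
 [12, 36, 16],
 [6, 16, 13]].
Its characteristic polynomial (trace, sum of principal 2x2 minors, determinant of M give the coefficients) is
  p(λ) = det(λ I - M) = λ^3 - 54λ^2 + 277λ - 196.
No integer candidate from the rational root theorem (±divisors of 196) is a root, so the roots are irrational. The cubic discriminant is Δ = 67008848 > 0, so there are three distinct real roots. p(0) = -196 and p(1) = 28 have opposite signs, so a root lies in (0, 1); Newton's method refines it to λ ≈ 0.8444. p(4) = 112 and p(5) = -36 have opposite signs, so a root lies in (4, 5); Newton's method refines it to λ ≈ 4.8002. p(48) = -724 and p(49) = 1372 have opposite signs, so a root lies in (48, 49); Newton's method refines it to λ ≈ 48.3554. Check (Vieta): the three roots sum to 54, matching tr M = 54.
So the eigenvalues of A^T A are ≈ 0.8444, 4.8002, 48.3554 (all ≥ 0, as they must be for A^T A). The largest is λ_max ≈ 48.3554, hence ||A||_2 = sqrt(λ_max) ≈ 6.9538.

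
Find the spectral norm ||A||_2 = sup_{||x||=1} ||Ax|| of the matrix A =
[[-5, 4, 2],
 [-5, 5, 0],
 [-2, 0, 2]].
||A||_2 ≈ 9.7888 (= sqrt(largest eigenvalue of A^T A))

||A||_2 = sigma_max(A) = sqrt(lambda_max(A^T A)). Form the symmetric matrix M = A^T A =
[[54, -45, -14],
 [-45, 41, 8],
 [-14, 8, 8]].
Its characteristic polynomial (trace, sum of principal 2x2 minors, determinant of M give the coefficients) is
  p(λ) = det(λ I - M) = λ^3 - 103λ^2 + 689λ - 100.
No integer candidate from the rational root theorem (±divisors of 100) is a root, so the roots are irrational. The cubic discriminant is Δ = 3418363813 > 0, so there are three distinct real roots. p(0) = -100 and p(1) = 487 have opposite signs, so a root lies in (0, 1); Newton's method refines it to λ ≈ 0.1484. p(7) = 19 and p(8) = -668 have opposite signs, so a root lies in (7, 8); Newton's method refines it to λ ≈ 7.0312. p(95) = -6845 and p(96) = 1532 have opposite signs, so a root lies in (95, 96); Newton's method refines it to λ ≈ 95.8204. Check (Vieta): the three roots sum to 103, matching tr M = 103.
So the eigenvalues of A^T A are ≈ 0.1484, 7.0312, 95.8204 (all ≥ 0, as they must be for A^T A). The largest is λ_max ≈ 95.8204, hence ||A||_2 = sqrt(λ_max) ≈ 9.7888.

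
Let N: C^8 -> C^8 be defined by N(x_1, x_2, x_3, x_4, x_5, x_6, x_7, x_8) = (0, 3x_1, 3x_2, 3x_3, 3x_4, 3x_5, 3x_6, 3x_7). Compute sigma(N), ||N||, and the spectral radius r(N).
sigma(N) = {0}; ||N|| = 3; r(N) = 0. (N is nilpotent with N^8 = 0.)

On C^8, N is a strictly lower-triangular matrix with 3 on the subdiagonal and zeros elsewhere, so its characteristic polynomial is lambda^8 and every eigenvalue is 0: sigma(N) = {0}. For the operator norm, N e_i = 3e_{i+1} for i = 1, ..., 7 and N e_8 = 0, so the singular values of N are 3 (with multiplicity 7) and 0; hence ||N|| = 3. The spectral radius r(N) = max|lambda| = 0. Note ||N|| > r(N) — characteristic of non-normal nilpotent operators. Indeed N^8 = 0.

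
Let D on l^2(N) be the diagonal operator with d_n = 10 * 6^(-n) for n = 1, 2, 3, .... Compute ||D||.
||D|| = 5/3 (attained at n = 1)

For D diagonal, ||D|| = sup_n |d_n|. The sequence d_n = 10 * 6^(-n) is positive and strictly decreasing (ratio 6^(-1) < 1), so the supremum is d_1 = 10/6 = 5/3. Hence ||D|| = 5/3.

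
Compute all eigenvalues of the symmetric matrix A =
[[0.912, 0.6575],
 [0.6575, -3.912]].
sigma(A) ≈ {-4, 1}

A is real symmetric, so its spectrum consists of real eigenvalues. Expanding the characteristic polynomial of the displayed matrix gives
  det(λ I - A) = p(λ) = λ^2 + (3)λ + (-4).
Solving p(λ) = 0 yields eigenvalues ≈ -4, 1. (A is shown rounded to 4 decimals, so these recover the underlying integer eigenvalues to within that precision.)
Verification: the trace of A = -3 equals the sum of eigenvalues -3, and det(A) ≈ -4.0001 matches the eigenvalue product -4.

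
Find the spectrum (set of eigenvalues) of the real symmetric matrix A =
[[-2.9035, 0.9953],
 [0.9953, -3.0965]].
sigma(A) ≈ {-4, -2}

A is real symmetric, so its spectrum consists of real eigenvalues. Expanding the characteristic polynomial of the displayed matrix gives
  det(λ I - A) = p(λ) = λ^2 + (6)λ + (8).
Solving p(λ) = 0 yields eigenvalues ≈ -4, -2. (A is shown rounded to 4 decimals, so these recover the underlying integer eigenvalues to within that precision.)
Verification: the trace of A = -6 equals the sum of eigenvalues -6, and det(A) ≈ 8.0001 matches the eigenvalue product 8.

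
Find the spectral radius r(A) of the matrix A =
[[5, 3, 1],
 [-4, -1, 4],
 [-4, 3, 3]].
r(A) ≈ 6.1353

The eigenvalues of A are the roots of its characteristic polynomial. With M = A (coefficients from the trace, the sum of principal 2x2 minors, and det A):
  p(λ) = det(λ I - M) = λ^3 - 7λ^2 + 11λ + 103.
No integer candidate from the rational root theorem (±divisors of 103) is a root, so the roots are irrational. The cubic discriminant is Δ = -287280 < 0, so there is one real root and a complex-conjugate pair. p(-3) = -20 and p(-2) = 45 have opposite signs, so a root lies in (-3, -2); Newton's method refines it to λ ≈ -2.7363. Dividing out (λ - (-2.7363)) leaves approximately λ^2 - 9.7363λ + 37.6417. For λ^2 - 9.7363λ + 37.6417 the discriminant is -55.7709. It is negative, so the remaining roots are the complex-conjugate pair λ ≈ 4.8682 ± 3.734i. Their product equals the constant term, so |λ|^2 ≈ 37.6417 and |λ| ≈ 6.1353.
Thus the eigenvalues (to 4 decimals) are -2.7363 (modulus 2.7363); 4.8682 ± 3.734i (modulus 6.1353). The spectral radius is the largest modulus: r(A) ≈ 6.1353. (Cross-check: r(A) ≤ ||A||_2 ≈ 8.3281; equality holds whenever A is normal, though it can also hold for some non-normal A.)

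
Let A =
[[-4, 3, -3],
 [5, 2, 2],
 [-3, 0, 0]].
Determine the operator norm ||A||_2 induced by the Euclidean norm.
||A||_2 ≈ 7.7827 (= sqrt(largest eigenvalue of A^T A))

||A||_2 = sigma_max(A) = sqrt(lambda_max(A^T A)). Form the symmetric matrix M = A^T A =
[[50, -2, 22],
 [-2, 13, -5],
 [22, -5, 13]].
Its characteristic polynomial (trace, sum of principal 2x2 minors, determinant of M give the coefficients) is
  p(λ) = det(λ I - M) = λ^3 - 76λ^2 + 956λ - 1296.
No integer candidate from the rational root theorem (±divisors of 1296) is a root, so the roots are irrational. The cubic discriminant is Δ = 1157921024 > 0, so there are three distinct real roots. p(1) = -415 and p(2) = 320 have opposite signs, so a root lies in (1, 2); Newton's method refines it to λ ≈ 1.5405. p(13) = 485 and p(14) = -64 have opposite signs, so a root lies in (13, 14); Newton's method refines it to λ ≈ 13.8897. p(60) = -1536 and p(61) = 1205 have opposite signs, so a root lies in (60, 61); Newton's method refines it to λ ≈ 60.5698. Check (Vieta): the three roots sum to 76, matching tr M = 76.
So the eigenvalues of A^T A are ≈ 1.5405, 13.8897, 60.5698 (all ≥ 0, as they must be for A^T A). The largest is λ_max ≈ 60.5698, hence ||A||_2 = sqrt(λ_max) ≈ 7.7827.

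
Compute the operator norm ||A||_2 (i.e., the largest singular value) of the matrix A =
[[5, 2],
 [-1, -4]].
||A||_2 = sqrt((46 + sqrt(820))/2) ≈ 6.1088 (= sqrt(largest eigenvalue of A^T A))

||A||_2 = sigma_max(A) = sqrt(lambda_max(A^T A)). Form the symmetric matrix M = A^T A =
[[26, 14],
 [14, 20]].
Its characteristic polynomial (trace, determinant of M give the coefficients) is
  p(λ) = det(λ I - M) = λ^2 - 46λ + 324.
For λ^2 - 46λ + 324 the discriminant is 820. It is nonnegative but not a perfect square, so the roots are real and irrational: λ = (46 ± sqrt(820))/2 ≈ 37.3178, 8.6822.
So the eigenvalues of A^T A are ≈ 8.6822, 37.3178 (all ≥ 0, as they must be for A^T A). The largest is λ_max = (46 + sqrt(820))/2 ≈ 37.3178, hence ||A||_2 = sqrt(λ_max) = sqrt((46 + sqrt(820))/2) ≈ 6.1088.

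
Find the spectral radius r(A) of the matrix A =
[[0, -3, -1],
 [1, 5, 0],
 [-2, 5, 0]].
r(A) = (2 + sqrt(24))/2 ≈ 3.4495

The eigenvalues of A are the roots of its characteristic polynomial. With M = A (coefficients from the trace, the sum of principal 2x2 minors, and det A):
  p(λ) = det(λ I - M) = λ^3 - 5λ^2 + λ + 15.
By the rational root theorem any rational root is an integer divisor of 15. Testing λ = 3: p(3) = 27 - 45 + 3 + 15 = 0, so λ = 3 is a root. Dividing out (λ - 3) leaves p(λ) = (λ - 3)(λ^2 - 2λ - 5). For λ^2 - 2λ - 5 the discriminant is 24. It is nonnegative but not a perfect square, so the roots are real and irrational: λ = (2 ± sqrt(24))/2 ≈ 3.4495, -1.4495.
Thus the eigenvalues (to 4 decimals) are 3.4495 (modulus 3.4495); -1.4495 (modulus 1.4495); 3 (modulus 3). The spectral radius is the largest modulus: r(A) = (2 + sqrt(24))/2 ≈ 3.4495. (Cross-check: r(A) ≤ ||A||_2 ≈ 7.7208; equality holds whenever A is normal, though it can also hold for some non-normal A.)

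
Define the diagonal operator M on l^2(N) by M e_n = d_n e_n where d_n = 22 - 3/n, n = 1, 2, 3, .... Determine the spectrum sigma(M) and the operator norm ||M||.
sigma(M) = {22 - 3/n : n ≥ 1} ∪ {22}; ||M|| = 22

A bounded diagonal operator on l^2 with diagonal entries d_n has spectrum equal to the closure of {d_n : n ≥ 1}: every d_n is an eigenvalue (with eigenvector e_n), so {d_n} ⊂ sigma(M); the spectrum is closed, so its closure is too; and for lambda not in the closure, (M - lambda I) has bounded inverse (the diagonal entries 1/(d_n - lambda) are bounded). For our sequence d_n = 22 - 3/n, n = 1, 2, 3, ...:
  - {d_n} = {22 - 3/n : n ≥ 1}; the only limit point is 22
  - closure = {22 - 3/n : n ≥ 1} ∪ {22}
For the norm: a diagonal operator has ||M|| = sup_n |d_n|. Here d_n = 22 - 3/n increases monotonically from d_1 = 19 toward 22, with all terms in [19, 22); so sup_n |d_n| = 22 (the supremum is the limit, not attained). So ||M|| = 22.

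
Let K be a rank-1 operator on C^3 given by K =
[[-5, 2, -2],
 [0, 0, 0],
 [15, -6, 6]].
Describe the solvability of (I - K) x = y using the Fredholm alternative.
(I - K) is singular (det(I - K) = 0, i.e. 1 ∈ sigma(K)). (I - K) x = y is solvable iff y ⊥ ker((I - K)^*) = span{(-5, 2, -2)}, i.e. iff -5y_1 + 2y_2 - 2y_3 = 0. When solvable, the solutions are x = y + c·(1, 0, -3), c arbitrary (ker(I - K) = span{(1, 0, -3)}, dimension 1).

K has rank 1, so it is an outer product K = u v^T: every row of K is a multiple of one row vector. Reading off the entries, u = (1, 0, -3) and v = (-5, 2, -2) (row i of K equals u_i·v^T). A rank-one matrix u v^T satisfies K u = u (v·u) and kills the (2)-dimensional subspace v^⊥, so its characteristic polynomial is lambda^2 (lambda - v·u) with v·u = tr K = 1. Hence the eigenvalues of I - K are 1 (multiplicity 2) and 1 - (1) = 0, so det(I - K) = 0. (Direct check: I - K =
[[6, -2, 2],
 [0, 1, 0],
 [-15, 6, -5]]
has determinant 0.) So 1 is an eigenvalue of K and (I - K) is not invertible. The finite-dimensional Fredholm alternative says: either (I - K) is invertible, or ker(I - K) ≠ {0} and then range(I - K) = ker((I - K)^*)^⊥, with dim ker(I - K) = dim ker((I - K)^*). We are in the second case, so we need both kernels. Kernel of I - K: (I - K) u = u - u (v·u) = u - u = 0, so ker(I - K) = span{u} = span{(1, 0, -3)} (it is exactly 1-dimensional because rank(I - K) = 2). Kernel of the adjoint: K is real, so (I - K)^* = I - K^T = I - v u^T, and (I - v u^T) v = v - v (u·v) = 0; hence ker((I - K)^*) = span{v} = span{(-5, 2, -2)}. Therefore (I - K) x = y is solvable iff <y, v> = 0, i.e. iff -5y_1 + 2y_2 - 2y_3 = 0. When this holds, K y = u (v·y) = 0, so (I - K) y = y and x = y is a particular solution; the full solution set is the line x = y + c·u = y + c·(1, 0, -3), c ∈ C.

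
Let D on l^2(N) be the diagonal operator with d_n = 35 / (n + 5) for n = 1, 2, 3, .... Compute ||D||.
||D|| = 35/6 (attained at n = 1)

For D diagonal, ||D|| = sup_n |d_n| = sup_n 35/(n + 5). This is positive and strictly decreasing in n, so the supremum is attained at n = 1: d_1 = 35/(1 + 5) = 35/6. Hence ||D|| = 35/6.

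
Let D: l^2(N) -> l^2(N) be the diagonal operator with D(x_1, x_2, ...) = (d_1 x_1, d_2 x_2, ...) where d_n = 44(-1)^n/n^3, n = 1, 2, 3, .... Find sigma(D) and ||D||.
sigma(D) = {44(-1)^n/n^3 : n ≥ 1} ∪ {0}; ||D|| = 44

A bounded diagonal operator on l^2 with diagonal entries d_n has spectrum equal to the closure of {d_n : n ≥ 1}: every d_n is an eigenvalue (with eigenvector e_n), so {d_n} ⊂ sigma(D); the spectrum is closed, so its closure is too; and for lambda not in the closure, (D - lambda I) has bounded inverse (the diagonal entries 1/(d_n - lambda) are bounded). For our sequence d_n = 44(-1)^n/n^3, n = 1, 2, 3, ...:
  - {d_n} = {44(-1)^n/n^3 : n ≥ 1}; the only limit point is 0
  - closure = {44(-1)^n/n^3 : n ≥ 1} ∪ {0}
For the norm: a diagonal operator has ||D|| = sup_n |d_n|. Here |d_n| = 44/n^3 is decreasing, so sup_n |d_n| = |d_1| = 44. So ||D|| = 44.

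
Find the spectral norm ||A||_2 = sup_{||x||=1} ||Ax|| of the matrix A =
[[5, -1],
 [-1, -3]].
||A||_2 = sqrt((36 + sqrt(272))/2) ≈ 5.1231 (= sqrt(largest eigenvalue of A^T A))

||A||_2 = sigma_max(A) = sqrt(lambda_max(A^T A)). Form the symmetric matrix M = A^T A =
[[26, -2],
 [-2, 10]].
Its characteristic polynomial (trace, determinant of M give the coefficients) is
  p(λ) = det(λ I - M) = λ^2 - 36λ + 256.
For λ^2 - 36λ + 256 the discriminant is 272. It is nonnegative but not a perfect square, so the roots are real and irrational: λ = (36 ± sqrt(272))/2 ≈ 26.2462, 9.7538.
So the eigenvalues of A^T A are ≈ 9.7538, 26.2462 (all ≥ 0, as they must be for A^T A). The largest is λ_max = (36 + sqrt(272))/2 ≈ 26.2462, hence ||A||_2 = sqrt(λ_max) = sqrt((36 + sqrt(272))/2) ≈ 5.1231.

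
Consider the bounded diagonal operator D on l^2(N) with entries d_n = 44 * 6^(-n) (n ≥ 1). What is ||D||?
||D|| = 22/3 (attained at n = 1)

For D diagonal, ||D|| = sup_n |d_n|. The sequence d_n = 44 * 6^(-n) is positive and strictly decreasing (ratio 6^(-1) < 1), so the supremum is d_1 = 44/6 = 22/3. Hence ||D|| = 22/3.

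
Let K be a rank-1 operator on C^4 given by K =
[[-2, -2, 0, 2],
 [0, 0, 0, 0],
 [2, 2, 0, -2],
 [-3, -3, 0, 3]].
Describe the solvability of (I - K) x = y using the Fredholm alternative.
(I - K) is singular (det(I - K) = 0, i.e. 1 ∈ sigma(K)). (I - K) x = y is solvable iff y ⊥ ker((I - K)^*) = span{(1, 1, 0, -1)}, i.e. iff y_1 + y_2 - y_4 = 0. When solvable, the solutions are x = y + c·(-2, 0, 2, -3), c arbitrary (ker(I - K) = span{(-2, 0, 2, -3)}, dimension 1).

K has rank 1, so it is an outer product K = u v^T: every row of K is a multiple of one row vector. Reading off the entries, u = (-2, 0, 2, -3) and v = (1, 1, 0, -1) (row i of K equals u_i·v^T). A rank-one matrix u v^T satisfies K u = u (v·u) and kills the (3)-dimensional subspace v^⊥, so its characteristic polynomial is lambda^3 (lambda - v·u) with v·u = tr K = 1. Hence the eigenvalues of I - K are 1 (multiplicity 3) and 1 - (1) = 0, so det(I - K) = 0. (Direct check: I - K =
[[3, 2, 0, -2],
 [0, 1, 0, 0],
 [-2, -2, 1, 2],
 [3, 3, 0, -2]]
has determinant 0.) So 1 is an eigenvalue of K and (I - K) is not invertible. The finite-dimensional Fredholm alternative says: either (I - K) is invertible, or ker(I - K) ≠ {0} and then range(I - K) = ker((I - K)^*)^⊥, with dim ker(I - K) = dim ker((I - K)^*). We are in the second case, so we need both kernels. Kernel of I - K: (I - K) u = u - u (v·u) = u - u = 0, so ker(I - K) = span{u} = span{(-2, 0, 2, -3)} (it is exactly 1-dimensional because rank(I - K) = 3). Kernel of the adjoint: K is real, so (I - K)^* = I - K^T = I - v u^T, and (I - v u^T) v = v - v (u·v) = 0; hence ker((I - K)^*) = span{v} = span{(1, 1, 0, -1)}. Therefore (I - K) x = y is solvable iff <y, v> = 0, i.e. iff y_1 + y_2 - y_4 = 0. When this holds, K y = u (v·y) = 0, so (I - K) y = y and x = y is a particular solution; the full solution set is the line x = y + c·u = y + c·(-2, 0, 2, -3), c ∈ C.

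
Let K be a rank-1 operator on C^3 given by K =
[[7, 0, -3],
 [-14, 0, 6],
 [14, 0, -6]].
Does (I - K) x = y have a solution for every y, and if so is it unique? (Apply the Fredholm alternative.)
(I - K) is singular (det(I - K) = 0, i.e. 1 ∈ sigma(K)). (I - K) x = y is solvable iff y ⊥ ker((I - K)^*) = span{(7, 0, -3)}, i.e. iff 7y_1 - 3y_3 = 0. When solvable, the solutions are x = y + c·(1, -2, 2), c arbitrary (ker(I - K) = span{(1, -2, 2)}, dimension 1).

K has rank 1, so it is an outer product K = u v^T: every row of K is a multiple of one row vector. Reading off the entries, u = (1, -2, 2) and v = (7, 0, -3) (row i of K equals u_i·v^T). A rank-one matrix u v^T satisfies K u = u (v·u) and kills the (2)-dimensional subspace v^⊥, so its characteristic polynomial is lambda^2 (lambda - v·u) with v·u = tr K = 1. Hence the eigenvalues of I - K are 1 (multiplicity 2) and 1 - (1) = 0, so det(I - K) = 0. (Direct check: I - K =
[[-6, 0, 3],
 [14, 1, -6],
 [-14, 0, 7]]
has determinant 0.) So 1 is an eigenvalue of K and (I - K) is not invertible. The finite-dimensional Fredholm alternative says: either (I - K) is invertible, or ker(I - K) ≠ {0} and then range(I - K) = ker((I - K)^*)^⊥, with dim ker(I - K) = dim ker((I - K)^*). We are in the second case, so we need both kernels. Kernel of I - K: (I - K) u = u - u (v·u) = u - u = 0, so ker(I - K) = span{u} = span{(1, -2, 2)} (it is exactly 1-dimensional because rank(I - K) = 2). Kernel of the adjoint: K is real, so (I - K)^* = I - K^T = I - v u^T, and (I - v u^T) v = v - v (u·v) = 0; hence ker((I - K)^*) = span{v} = span{(7, 0, -3)}. Therefore (I - K) x = y is solvable iff <y, v> = 0, i.e. iff 7y_1 - 3y_3 = 0. When this holds, K y = u (v·y) = 0, so (I - K) y = y and x = y is a particular solution; the full solution set is the line x = y + c·u = y + c·(1, -2, 2), c ∈ C.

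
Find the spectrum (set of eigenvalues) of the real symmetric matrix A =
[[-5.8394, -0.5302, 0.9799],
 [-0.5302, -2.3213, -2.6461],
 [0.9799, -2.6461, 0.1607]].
sigma(A) ≈ {-6, -4, 2}

A is real symmetric, so its spectrum consists of real eigenvalues. Expanding the characteristic polynomial of the displayed matrix gives
  det(λ I - A) = p(λ) = λ^3 + (8)λ^2 + (4)λ + (-47.9981).
Solving p(λ) = 0 yields eigenvalues ≈ -6, -4, 2. (A is shown rounded to 4 decimals, so these recover the underlying integer eigenvalues to within that precision.)
Verification: the trace of A = -8 equals the sum of eigenvalues -8, and det(A) ≈ 47.9981 matches the eigenvalue product 48.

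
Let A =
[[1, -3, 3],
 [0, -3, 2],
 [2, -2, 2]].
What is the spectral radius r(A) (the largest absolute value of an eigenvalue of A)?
r(A) ≈ 3.2015

The eigenvalues of A are the roots of its characteristic polynomial. With M = A (coefficients from the trace, the sum of principal 2x2 minors, and det A):
  p(λ) = det(λ I - M) = λ^3 - 9λ - 4.
No integer candidate from the rational root theorem (±divisors of 4) is a root, so the roots are irrational. The cubic discriminant is Δ = 2484 > 0, so there are three distinct real roots. p(-3) = -4 and p(-2) = 6 have opposite signs, so a root lies in (-3, -2); Newton's method refines it to λ ≈ -2.7466. p(-1) = 4 and p(0) = -4 have opposite signs, so a root lies in (-1, 0); Newton's method refines it to λ ≈ -0.4549. p(3) = -4 and p(4) = 24 have opposite signs, so a root lies in (3, 4); Newton's method refines it to λ ≈ 3.2015. Check (Vieta): the three roots sum to 0, matching tr M = 0.
Thus the eigenvalues (to 4 decimals) are -2.7466 (modulus 2.7466); -0.4549 (modulus 0.4549); 3.2015 (modulus 3.2015). The spectral radius is the largest modulus: r(A) ≈ 3.2015. (Cross-check: r(A) ≤ ||A||_2 ≈ 6.4303; equality holds whenever A is normal, though it can also hold for some non-normal A.)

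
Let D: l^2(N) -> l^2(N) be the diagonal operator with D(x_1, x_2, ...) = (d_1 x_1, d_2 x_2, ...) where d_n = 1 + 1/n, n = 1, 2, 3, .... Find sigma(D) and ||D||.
sigma(D) = {1 + 1/n : n ≥ 1} ∪ {1}; ||D|| = 2

A bounded diagonal operator on l^2 with diagonal entries d_n has spectrum equal to the closure of {d_n : n ≥ 1}: every d_n is an eigenvalue (with eigenvector e_n), so {d_n} ⊂ sigma(D); the spectrum is closed, so its closure is too; and for lambda not in the closure, (D - lambda I) has bounded inverse (the diagonal entries 1/(d_n - lambda) are bounded). For our sequence d_n = 1 + 1/n, n = 1, 2, 3, ...:
  - {d_n} = {1 + 1/n : n ≥ 1}; the only limit point is 1
  - closure = {1 + 1/n : n ≥ 1} ∪ {1}
For the norm: a diagonal operator has ||D|| = sup_n |d_n|. Here d_n = 1 + 1/n is positive and decreasing, so sup_n |d_n| = d_1 = 1 + 1 = 2. So ||D|| = 2.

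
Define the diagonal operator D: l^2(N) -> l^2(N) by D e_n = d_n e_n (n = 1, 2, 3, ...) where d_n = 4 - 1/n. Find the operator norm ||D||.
||D|| = 4

For a diagonal operator on l^2 with entries d_n, ||D|| = sup_n |d_n|. Here d_1 = 3, d_2 = 7/2, ..., and d_n = 4 - 1/n increases monotonically toward 4. All terms lie in [3, 4), so |d_n| = d_n and the supremum is the limit 4, which is not attained by any individual d_n. Hence ||D|| = 4.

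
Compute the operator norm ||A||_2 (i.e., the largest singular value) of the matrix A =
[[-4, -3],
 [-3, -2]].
||A||_2 = sqrt((38 + sqrt(1440))/2) ≈ 6.1623 (= sqrt(largest eigenvalue of A^T A))

||A||_2 = sigma_max(A) = sqrt(lambda_max(A^T A)). Form the symmetric matrix M = A^T A =
[[25, 18],
 [18, 13]].
Its characteristic polynomial (trace, determinant of M give the coefficients) is
  p(λ) = det(λ I - M) = λ^2 - 38λ + 1.
For λ^2 - 38λ + 1 the discriminant is 1440. It is nonnegative but not a perfect square, so the roots are real and irrational: λ = (38 ± sqrt(1440))/2 ≈ 37.9737, 0.0263.
So the eigenvalues of A^T A are ≈ 0.0263, 37.9737 (all ≥ 0, as they must be for A^T A). The largest is λ_max = (38 + sqrt(1440))/2 ≈ 37.9737, hence ||A||_2 = sqrt(λ_max) = sqrt((38 + sqrt(1440))/2) ≈ 6.1623.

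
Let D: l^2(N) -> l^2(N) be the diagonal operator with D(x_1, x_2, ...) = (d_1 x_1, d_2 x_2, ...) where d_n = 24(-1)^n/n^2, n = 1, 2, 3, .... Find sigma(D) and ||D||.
sigma(D) = {24(-1)^n/n^2 : n ≥ 1} ∪ {0}; ||D|| = 24

A bounded diagonal operator on l^2 with diagonal entries d_n has spectrum equal to the closure of {d_n : n ≥ 1}: every d_n is an eigenvalue (with eigenvector e_n), so {d_n} ⊂ sigma(D); the spectrum is closed, so its closure is too; and for lambda not in the closure, (D - lambda I) has bounded inverse (the diagonal entries 1/(d_n - lambda) are bounded). For our sequence d_n = 24(-1)^n/n^2, n = 1, 2, 3, ...:
  - {d_n} = {24(-1)^n/n^2 : n ≥ 1}; the only limit point is 0
  - closure = {24(-1)^n/n^2 : n ≥ 1} ∪ {0}
For the norm: a diagonal operator has ||D|| = sup_n |d_n|. Here |d_n| = 24/n^2 is decreasing, so sup_n |d_n| = |d_1| = 24. So ||D|| = 24.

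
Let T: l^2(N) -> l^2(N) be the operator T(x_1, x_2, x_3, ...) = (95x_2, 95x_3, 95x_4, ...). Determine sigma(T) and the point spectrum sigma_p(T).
sigma(T) = closed disk {z in C : |z| ≤ 95}; sigma_p(T) = open disk {z in C : |z| < 95}

Note T = 95·V where V is the unit left shift (V x)_k = x_{k+1}; so sigma(T) = 95·sigma(V) and ||T|| = 95||V||. ||T x||^2 = 9025sum_{k≥2} |x_k|^2 ≤ 9025||x||^2, with equality on {x : x_1 = 0}, so ||T|| = 95. For any lambda with |lambda| < 95, set r = lambda/95 (|r| < 1); the vector x = (1, r, r^2, ...) is in l^2 and satisfies T x = 95(r, r^2, ...) = lambda x, so lambda is an eigenvalue. On the boundary |lambda| = 95 the geometric series diverges, so no l^2 eigenvector exists, but these lambda lie in the approximate point spectrum. Hence sigma(T) is the closed disk of radius 95 and sigma_p(T) is the open disk.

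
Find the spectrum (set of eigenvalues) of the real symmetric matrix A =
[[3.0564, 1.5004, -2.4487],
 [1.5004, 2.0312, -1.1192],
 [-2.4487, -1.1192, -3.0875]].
sigma(A) ≈ {-4, 1, 5}

A is real symmetric, so its spectrum consists of real eigenvalues. Expanding the characteristic polynomial of the displayed matrix gives
  det(λ I - A) = p(λ) = λ^3 + (-2)λ^2 + (-19)λ + (20).
Solving p(λ) = 0 yields eigenvalues ≈ -4, 1, 5. (A is shown rounded to 4 decimals, so these recover the underlying integer eigenvalues to within that precision.)
Verification: the trace of A = 2 equals the sum of eigenvalues 2, and det(A) ≈ -20.0010 matches the eigenvalue product -20.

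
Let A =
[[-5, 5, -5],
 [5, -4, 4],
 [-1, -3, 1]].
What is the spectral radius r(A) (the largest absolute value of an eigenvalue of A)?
r(A) ≈ 8.6741

The eigenvalues of A are the roots of its characteristic polynomial. With M = A (coefficients from the trace, the sum of principal 2x2 minors, and det A):
  p(λ) = det(λ I - M) = λ^3 + 8λ^2 - 7λ - 10.
No integer candidate from the rational root theorem (±divisors of 10) is a root, so the roots are irrational. The cubic discriminant is Δ = 32368 > 0, so there are three distinct real roots. p(-9) = -28 and p(-8) = 46 have opposite signs, so a root lies in (-9, -8); Newton's method refines it to λ ≈ -8.6741. p(-1) = 4 and p(0) = -10 have opposite signs, so a root lies in (-1, 0); Newton's method refines it to λ ≈ -0.7883. p(1) = -8 and p(2) = 16 have opposite signs, so a root lies in (1, 2); Newton's method refines it to λ ≈ 1.4624. Check (Vieta): the three roots sum to -8, matching tr M = -8.
Thus the eigenvalues (to 4 decimals) are -8.6741 (modulus 8.6741); -0.7883 (modulus 0.7883); 1.4624 (modulus 1.4624). The spectral radius is the largest modulus: r(A) ≈ 8.6741. (Cross-check: r(A) ≤ ||A||_2 ≈ 11.5933; equality holds whenever A is normal, though it can also hold for some non-normal A.)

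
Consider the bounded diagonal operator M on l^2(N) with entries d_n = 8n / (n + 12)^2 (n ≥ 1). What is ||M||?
||M|| = 1/6 (attained at n = 12)

For M diagonal, ||M|| = sup_n |d_n|. Treat f(x) = 8x / (x + 12)^2 for real x > 0. By the quotient rule, f'(x) = 8(12 - x)/(x + 12)^3, which is positive for x < 12 and negative for x > 12. So f has a unique maximum at x = 12, and since 12 is a positive integer, the supremum over n ≥ 1 is attained at n = 12: d_12 = 8·12/(12 + 12)^2 = 8·12/576 = 1/6. Hence ||M|| = 1/6.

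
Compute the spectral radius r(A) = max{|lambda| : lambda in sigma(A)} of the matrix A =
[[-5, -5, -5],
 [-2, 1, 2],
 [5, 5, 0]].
r(A) ≈ 4.8243

The eigenvalues of A are the roots of its characteristic polynomial. With M = A (coefficients from the trace, the sum of principal 2x2 minors, and det A):
  p(λ) = det(λ I - M) = λ^3 + 4λ^2 - 75.
No integer candidate from the rational root theorem (±divisors of 75) is a root, so the roots are irrational. The cubic discriminant is Δ = -132675 < 0, so there is one real root and a complex-conjugate pair. p(3) = -12 and p(4) = 53 have opposite signs, so a root lies in (3, 4); Newton's method refines it to λ ≈ 3.2225. Dividing out (λ - (3.2225)) leaves approximately λ^2 + 7.2225λ + 23.2741. For λ^2 + 7.2225λ + 23.2741 the discriminant is -40.9325. It is negative, so the remaining roots are the complex-conjugate pair λ ≈ -3.6112 ± 3.1989i. Their product equals the constant term, so |λ|^2 ≈ 23.2741 and |λ| ≈ 4.8243.
Thus the eigenvalues (to 4 decimals) are 3.2225 (modulus 3.2225); -3.6112 ± 3.1989i (modulus 4.8243). The spectral radius is the largest modulus: r(A) ≈ 4.8243. (Cross-check: r(A) ≤ ||A||_2 ≈ 10.6792; equality holds whenever A is normal, though it can also hold for some non-normal A.)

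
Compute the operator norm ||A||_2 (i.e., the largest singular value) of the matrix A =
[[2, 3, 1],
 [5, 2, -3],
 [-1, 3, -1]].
||A||_2 ≈ 6.693 (= sqrt(largest eigenvalue of A^T A))

||A||_2 = sigma_max(A) = sqrt(lambda_max(A^T A)). Form the symmetric matrix M = A^T A =
[[30, 13, -12],
 [13, 22, -6],
 [-12, -6, 11]].
Its characteristic polynomial (trace, sum of principal 2x2 minors, determinant of M give the coefficients) is
  p(λ) = det(λ I - M) = λ^3 - 63λ^2 + 883λ - 3025.
No integer candidate from the rational root theorem (±divisors of 3025) is a root, so the roots are irrational. The cubic discriminant is Δ = 97087568 > 0, so there are three distinct real roots. p(5) = -60 and p(6) = 221 have opposite signs, so a root lies in (5, 6); Newton's method refines it to λ ≈ 5.1881. p(13) = 4 and p(14) = -267 have opposite signs, so a root lies in (13, 14); Newton's method refines it to λ ≈ 13.0161. p(44) = -957 and p(45) = 260 have opposite signs, so a root lies in (44, 45); Newton's method refines it to λ ≈ 44.7958. Check (Vieta): the three roots sum to 63, matching tr M = 63.
So the eigenvalues of A^T A are ≈ 5.1881, 13.0161, 44.7958 (all ≥ 0, as they must be for A^T A). The largest is λ_max ≈ 44.7958, hence ||A||_2 = sqrt(λ_max) ≈ 6.693.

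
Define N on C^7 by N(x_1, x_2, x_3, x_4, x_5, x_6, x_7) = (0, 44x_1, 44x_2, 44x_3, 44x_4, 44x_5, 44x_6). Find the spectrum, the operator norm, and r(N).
sigma(N) = {0}; ||N|| = 44; r(N) = 0. (N is nilpotent with N^7 = 0.)

On C^7, N is a strictly lower-triangular matrix with 44 on the subdiagonal and zeros elsewhere, so its characteristic polynomial is lambda^7 and every eigenvalue is 0: sigma(N) = {0}. For the operator norm, N e_i = 44e_{i+1} for i = 1, ..., 6 and N e_7 = 0, so the singular values of N are 44 (with multiplicity 6) and 0; hence ||N|| = 44. The spectral radius r(N) = max|lambda| = 0. Note ||N|| > r(N) — characteristic of non-normal nilpotent operators. Indeed N^7 = 0.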